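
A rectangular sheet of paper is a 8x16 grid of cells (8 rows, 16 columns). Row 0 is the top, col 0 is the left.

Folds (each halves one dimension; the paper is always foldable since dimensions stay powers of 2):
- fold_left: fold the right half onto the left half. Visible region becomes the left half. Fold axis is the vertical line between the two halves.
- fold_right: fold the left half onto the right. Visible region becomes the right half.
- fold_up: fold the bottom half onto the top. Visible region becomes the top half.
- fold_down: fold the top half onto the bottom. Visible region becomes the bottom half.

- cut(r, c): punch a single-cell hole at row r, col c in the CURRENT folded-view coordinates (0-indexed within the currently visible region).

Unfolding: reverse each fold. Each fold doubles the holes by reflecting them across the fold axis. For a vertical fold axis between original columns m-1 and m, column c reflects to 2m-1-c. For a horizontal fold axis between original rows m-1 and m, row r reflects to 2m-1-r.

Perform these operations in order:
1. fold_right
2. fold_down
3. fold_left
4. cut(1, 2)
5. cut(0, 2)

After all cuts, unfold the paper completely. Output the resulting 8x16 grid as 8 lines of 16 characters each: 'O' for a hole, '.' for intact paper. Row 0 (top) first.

Answer: ................
................
..O..O....O..O..
..O..O....O..O..
..O..O....O..O..
..O..O....O..O..
................
................

Derivation:
Op 1 fold_right: fold axis v@8; visible region now rows[0,8) x cols[8,16) = 8x8
Op 2 fold_down: fold axis h@4; visible region now rows[4,8) x cols[8,16) = 4x8
Op 3 fold_left: fold axis v@12; visible region now rows[4,8) x cols[8,12) = 4x4
Op 4 cut(1, 2): punch at orig (5,10); cuts so far [(5, 10)]; region rows[4,8) x cols[8,12) = 4x4
Op 5 cut(0, 2): punch at orig (4,10); cuts so far [(4, 10), (5, 10)]; region rows[4,8) x cols[8,12) = 4x4
Unfold 1 (reflect across v@12): 4 holes -> [(4, 10), (4, 13), (5, 10), (5, 13)]
Unfold 2 (reflect across h@4): 8 holes -> [(2, 10), (2, 13), (3, 10), (3, 13), (4, 10), (4, 13), (5, 10), (5, 13)]
Unfold 3 (reflect across v@8): 16 holes -> [(2, 2), (2, 5), (2, 10), (2, 13), (3, 2), (3, 5), (3, 10), (3, 13), (4, 2), (4, 5), (4, 10), (4, 13), (5, 2), (5, 5), (5, 10), (5, 13)]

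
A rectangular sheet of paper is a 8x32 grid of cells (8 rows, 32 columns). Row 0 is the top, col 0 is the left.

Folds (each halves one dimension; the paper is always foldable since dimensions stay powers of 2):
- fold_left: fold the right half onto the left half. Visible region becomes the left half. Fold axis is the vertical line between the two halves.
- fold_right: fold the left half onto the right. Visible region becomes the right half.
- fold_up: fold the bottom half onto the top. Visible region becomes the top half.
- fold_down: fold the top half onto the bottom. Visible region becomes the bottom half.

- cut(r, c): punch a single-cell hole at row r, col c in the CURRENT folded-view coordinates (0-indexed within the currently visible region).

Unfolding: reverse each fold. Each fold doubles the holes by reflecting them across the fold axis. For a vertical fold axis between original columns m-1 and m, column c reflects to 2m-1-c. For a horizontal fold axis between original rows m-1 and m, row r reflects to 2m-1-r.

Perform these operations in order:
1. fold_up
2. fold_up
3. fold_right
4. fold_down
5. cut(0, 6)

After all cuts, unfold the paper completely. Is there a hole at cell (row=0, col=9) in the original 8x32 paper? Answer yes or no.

Answer: yes

Derivation:
Op 1 fold_up: fold axis h@4; visible region now rows[0,4) x cols[0,32) = 4x32
Op 2 fold_up: fold axis h@2; visible region now rows[0,2) x cols[0,32) = 2x32
Op 3 fold_right: fold axis v@16; visible region now rows[0,2) x cols[16,32) = 2x16
Op 4 fold_down: fold axis h@1; visible region now rows[1,2) x cols[16,32) = 1x16
Op 5 cut(0, 6): punch at orig (1,22); cuts so far [(1, 22)]; region rows[1,2) x cols[16,32) = 1x16
Unfold 1 (reflect across h@1): 2 holes -> [(0, 22), (1, 22)]
Unfold 2 (reflect across v@16): 4 holes -> [(0, 9), (0, 22), (1, 9), (1, 22)]
Unfold 3 (reflect across h@2): 8 holes -> [(0, 9), (0, 22), (1, 9), (1, 22), (2, 9), (2, 22), (3, 9), (3, 22)]
Unfold 4 (reflect across h@4): 16 holes -> [(0, 9), (0, 22), (1, 9), (1, 22), (2, 9), (2, 22), (3, 9), (3, 22), (4, 9), (4, 22), (5, 9), (5, 22), (6, 9), (6, 22), (7, 9), (7, 22)]
Holes: [(0, 9), (0, 22), (1, 9), (1, 22), (2, 9), (2, 22), (3, 9), (3, 22), (4, 9), (4, 22), (5, 9), (5, 22), (6, 9), (6, 22), (7, 9), (7, 22)]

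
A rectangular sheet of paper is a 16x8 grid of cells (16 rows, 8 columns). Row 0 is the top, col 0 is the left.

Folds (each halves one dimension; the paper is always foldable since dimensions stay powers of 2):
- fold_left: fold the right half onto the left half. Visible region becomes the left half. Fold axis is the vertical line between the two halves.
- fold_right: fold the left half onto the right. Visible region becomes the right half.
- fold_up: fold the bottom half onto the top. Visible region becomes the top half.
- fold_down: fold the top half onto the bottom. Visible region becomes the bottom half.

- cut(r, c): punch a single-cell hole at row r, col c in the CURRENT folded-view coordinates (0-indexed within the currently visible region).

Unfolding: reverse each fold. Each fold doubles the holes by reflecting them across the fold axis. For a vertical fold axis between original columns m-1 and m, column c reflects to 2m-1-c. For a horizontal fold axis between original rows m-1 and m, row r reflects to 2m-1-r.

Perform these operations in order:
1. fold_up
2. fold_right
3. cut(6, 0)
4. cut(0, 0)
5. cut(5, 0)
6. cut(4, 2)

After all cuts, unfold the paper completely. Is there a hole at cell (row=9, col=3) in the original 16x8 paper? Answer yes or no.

Answer: yes

Derivation:
Op 1 fold_up: fold axis h@8; visible region now rows[0,8) x cols[0,8) = 8x8
Op 2 fold_right: fold axis v@4; visible region now rows[0,8) x cols[4,8) = 8x4
Op 3 cut(6, 0): punch at orig (6,4); cuts so far [(6, 4)]; region rows[0,8) x cols[4,8) = 8x4
Op 4 cut(0, 0): punch at orig (0,4); cuts so far [(0, 4), (6, 4)]; region rows[0,8) x cols[4,8) = 8x4
Op 5 cut(5, 0): punch at orig (5,4); cuts so far [(0, 4), (5, 4), (6, 4)]; region rows[0,8) x cols[4,8) = 8x4
Op 6 cut(4, 2): punch at orig (4,6); cuts so far [(0, 4), (4, 6), (5, 4), (6, 4)]; region rows[0,8) x cols[4,8) = 8x4
Unfold 1 (reflect across v@4): 8 holes -> [(0, 3), (0, 4), (4, 1), (4, 6), (5, 3), (5, 4), (6, 3), (6, 4)]
Unfold 2 (reflect across h@8): 16 holes -> [(0, 3), (0, 4), (4, 1), (4, 6), (5, 3), (5, 4), (6, 3), (6, 4), (9, 3), (9, 4), (10, 3), (10, 4), (11, 1), (11, 6), (15, 3), (15, 4)]
Holes: [(0, 3), (0, 4), (4, 1), (4, 6), (5, 3), (5, 4), (6, 3), (6, 4), (9, 3), (9, 4), (10, 3), (10, 4), (11, 1), (11, 6), (15, 3), (15, 4)]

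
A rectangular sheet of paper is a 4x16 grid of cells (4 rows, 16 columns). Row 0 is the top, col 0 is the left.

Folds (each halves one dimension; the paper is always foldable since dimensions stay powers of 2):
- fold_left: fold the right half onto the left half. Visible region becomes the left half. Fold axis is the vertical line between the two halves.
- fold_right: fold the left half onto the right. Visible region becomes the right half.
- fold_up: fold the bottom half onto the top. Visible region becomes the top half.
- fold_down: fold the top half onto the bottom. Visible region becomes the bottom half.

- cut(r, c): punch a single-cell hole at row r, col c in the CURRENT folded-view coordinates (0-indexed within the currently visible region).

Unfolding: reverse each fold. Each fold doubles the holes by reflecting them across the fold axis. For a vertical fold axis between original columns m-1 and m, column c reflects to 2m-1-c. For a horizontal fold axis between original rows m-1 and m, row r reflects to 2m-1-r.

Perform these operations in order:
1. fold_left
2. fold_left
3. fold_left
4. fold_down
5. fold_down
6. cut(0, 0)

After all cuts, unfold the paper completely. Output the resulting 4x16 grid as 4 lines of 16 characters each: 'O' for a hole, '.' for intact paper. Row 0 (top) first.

Op 1 fold_left: fold axis v@8; visible region now rows[0,4) x cols[0,8) = 4x8
Op 2 fold_left: fold axis v@4; visible region now rows[0,4) x cols[0,4) = 4x4
Op 3 fold_left: fold axis v@2; visible region now rows[0,4) x cols[0,2) = 4x2
Op 4 fold_down: fold axis h@2; visible region now rows[2,4) x cols[0,2) = 2x2
Op 5 fold_down: fold axis h@3; visible region now rows[3,4) x cols[0,2) = 1x2
Op 6 cut(0, 0): punch at orig (3,0); cuts so far [(3, 0)]; region rows[3,4) x cols[0,2) = 1x2
Unfold 1 (reflect across h@3): 2 holes -> [(2, 0), (3, 0)]
Unfold 2 (reflect across h@2): 4 holes -> [(0, 0), (1, 0), (2, 0), (3, 0)]
Unfold 3 (reflect across v@2): 8 holes -> [(0, 0), (0, 3), (1, 0), (1, 3), (2, 0), (2, 3), (3, 0), (3, 3)]
Unfold 4 (reflect across v@4): 16 holes -> [(0, 0), (0, 3), (0, 4), (0, 7), (1, 0), (1, 3), (1, 4), (1, 7), (2, 0), (2, 3), (2, 4), (2, 7), (3, 0), (3, 3), (3, 4), (3, 7)]
Unfold 5 (reflect across v@8): 32 holes -> [(0, 0), (0, 3), (0, 4), (0, 7), (0, 8), (0, 11), (0, 12), (0, 15), (1, 0), (1, 3), (1, 4), (1, 7), (1, 8), (1, 11), (1, 12), (1, 15), (2, 0), (2, 3), (2, 4), (2, 7), (2, 8), (2, 11), (2, 12), (2, 15), (3, 0), (3, 3), (3, 4), (3, 7), (3, 8), (3, 11), (3, 12), (3, 15)]

Answer: O..OO..OO..OO..O
O..OO..OO..OO..O
O..OO..OO..OO..O
O..OO..OO..OO..O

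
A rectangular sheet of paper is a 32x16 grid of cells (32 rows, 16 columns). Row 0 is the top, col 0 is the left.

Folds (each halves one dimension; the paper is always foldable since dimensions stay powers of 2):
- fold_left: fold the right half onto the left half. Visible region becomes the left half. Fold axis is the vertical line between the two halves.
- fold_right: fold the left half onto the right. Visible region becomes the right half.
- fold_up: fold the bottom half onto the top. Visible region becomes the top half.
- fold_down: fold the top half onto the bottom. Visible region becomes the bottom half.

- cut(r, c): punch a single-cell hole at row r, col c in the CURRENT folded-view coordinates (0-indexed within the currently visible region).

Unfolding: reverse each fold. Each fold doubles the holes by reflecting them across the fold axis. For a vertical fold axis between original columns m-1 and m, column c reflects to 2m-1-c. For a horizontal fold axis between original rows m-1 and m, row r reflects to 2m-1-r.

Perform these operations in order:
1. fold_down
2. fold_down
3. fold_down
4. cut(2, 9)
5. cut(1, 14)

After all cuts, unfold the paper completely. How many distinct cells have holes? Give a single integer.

Answer: 16

Derivation:
Op 1 fold_down: fold axis h@16; visible region now rows[16,32) x cols[0,16) = 16x16
Op 2 fold_down: fold axis h@24; visible region now rows[24,32) x cols[0,16) = 8x16
Op 3 fold_down: fold axis h@28; visible region now rows[28,32) x cols[0,16) = 4x16
Op 4 cut(2, 9): punch at orig (30,9); cuts so far [(30, 9)]; region rows[28,32) x cols[0,16) = 4x16
Op 5 cut(1, 14): punch at orig (29,14); cuts so far [(29, 14), (30, 9)]; region rows[28,32) x cols[0,16) = 4x16
Unfold 1 (reflect across h@28): 4 holes -> [(25, 9), (26, 14), (29, 14), (30, 9)]
Unfold 2 (reflect across h@24): 8 holes -> [(17, 9), (18, 14), (21, 14), (22, 9), (25, 9), (26, 14), (29, 14), (30, 9)]
Unfold 3 (reflect across h@16): 16 holes -> [(1, 9), (2, 14), (5, 14), (6, 9), (9, 9), (10, 14), (13, 14), (14, 9), (17, 9), (18, 14), (21, 14), (22, 9), (25, 9), (26, 14), (29, 14), (30, 9)]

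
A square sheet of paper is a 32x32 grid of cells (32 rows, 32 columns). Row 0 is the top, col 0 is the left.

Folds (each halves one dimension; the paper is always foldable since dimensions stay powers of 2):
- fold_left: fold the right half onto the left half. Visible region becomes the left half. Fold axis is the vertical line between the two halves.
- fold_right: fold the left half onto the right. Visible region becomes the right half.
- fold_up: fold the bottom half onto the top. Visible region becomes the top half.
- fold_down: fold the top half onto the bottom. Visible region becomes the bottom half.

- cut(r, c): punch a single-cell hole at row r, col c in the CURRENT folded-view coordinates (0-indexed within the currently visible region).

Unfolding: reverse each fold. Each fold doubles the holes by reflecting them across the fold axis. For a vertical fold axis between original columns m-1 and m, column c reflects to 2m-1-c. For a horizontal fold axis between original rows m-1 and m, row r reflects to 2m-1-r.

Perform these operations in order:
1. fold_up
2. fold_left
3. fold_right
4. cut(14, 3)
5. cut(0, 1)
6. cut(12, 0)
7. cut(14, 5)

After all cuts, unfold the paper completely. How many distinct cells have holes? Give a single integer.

Op 1 fold_up: fold axis h@16; visible region now rows[0,16) x cols[0,32) = 16x32
Op 2 fold_left: fold axis v@16; visible region now rows[0,16) x cols[0,16) = 16x16
Op 3 fold_right: fold axis v@8; visible region now rows[0,16) x cols[8,16) = 16x8
Op 4 cut(14, 3): punch at orig (14,11); cuts so far [(14, 11)]; region rows[0,16) x cols[8,16) = 16x8
Op 5 cut(0, 1): punch at orig (0,9); cuts so far [(0, 9), (14, 11)]; region rows[0,16) x cols[8,16) = 16x8
Op 6 cut(12, 0): punch at orig (12,8); cuts so far [(0, 9), (12, 8), (14, 11)]; region rows[0,16) x cols[8,16) = 16x8
Op 7 cut(14, 5): punch at orig (14,13); cuts so far [(0, 9), (12, 8), (14, 11), (14, 13)]; region rows[0,16) x cols[8,16) = 16x8
Unfold 1 (reflect across v@8): 8 holes -> [(0, 6), (0, 9), (12, 7), (12, 8), (14, 2), (14, 4), (14, 11), (14, 13)]
Unfold 2 (reflect across v@16): 16 holes -> [(0, 6), (0, 9), (0, 22), (0, 25), (12, 7), (12, 8), (12, 23), (12, 24), (14, 2), (14, 4), (14, 11), (14, 13), (14, 18), (14, 20), (14, 27), (14, 29)]
Unfold 3 (reflect across h@16): 32 holes -> [(0, 6), (0, 9), (0, 22), (0, 25), (12, 7), (12, 8), (12, 23), (12, 24), (14, 2), (14, 4), (14, 11), (14, 13), (14, 18), (14, 20), (14, 27), (14, 29), (17, 2), (17, 4), (17, 11), (17, 13), (17, 18), (17, 20), (17, 27), (17, 29), (19, 7), (19, 8), (19, 23), (19, 24), (31, 6), (31, 9), (31, 22), (31, 25)]

Answer: 32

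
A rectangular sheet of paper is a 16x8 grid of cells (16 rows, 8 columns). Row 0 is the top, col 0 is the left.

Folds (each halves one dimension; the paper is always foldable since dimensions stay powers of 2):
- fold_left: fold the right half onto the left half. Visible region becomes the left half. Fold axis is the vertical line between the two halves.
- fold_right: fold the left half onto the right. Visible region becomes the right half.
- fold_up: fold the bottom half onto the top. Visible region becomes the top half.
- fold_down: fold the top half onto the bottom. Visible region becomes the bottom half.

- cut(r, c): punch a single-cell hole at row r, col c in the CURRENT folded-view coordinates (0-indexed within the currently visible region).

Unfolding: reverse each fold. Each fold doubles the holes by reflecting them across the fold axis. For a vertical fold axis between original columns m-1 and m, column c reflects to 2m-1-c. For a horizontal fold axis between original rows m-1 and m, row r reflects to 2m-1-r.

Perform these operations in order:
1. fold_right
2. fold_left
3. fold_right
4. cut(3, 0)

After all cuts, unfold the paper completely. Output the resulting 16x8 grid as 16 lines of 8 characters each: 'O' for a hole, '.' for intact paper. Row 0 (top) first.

Answer: ........
........
........
OOOOOOOO
........
........
........
........
........
........
........
........
........
........
........
........

Derivation:
Op 1 fold_right: fold axis v@4; visible region now rows[0,16) x cols[4,8) = 16x4
Op 2 fold_left: fold axis v@6; visible region now rows[0,16) x cols[4,6) = 16x2
Op 3 fold_right: fold axis v@5; visible region now rows[0,16) x cols[5,6) = 16x1
Op 4 cut(3, 0): punch at orig (3,5); cuts so far [(3, 5)]; region rows[0,16) x cols[5,6) = 16x1
Unfold 1 (reflect across v@5): 2 holes -> [(3, 4), (3, 5)]
Unfold 2 (reflect across v@6): 4 holes -> [(3, 4), (3, 5), (3, 6), (3, 7)]
Unfold 3 (reflect across v@4): 8 holes -> [(3, 0), (3, 1), (3, 2), (3, 3), (3, 4), (3, 5), (3, 6), (3, 7)]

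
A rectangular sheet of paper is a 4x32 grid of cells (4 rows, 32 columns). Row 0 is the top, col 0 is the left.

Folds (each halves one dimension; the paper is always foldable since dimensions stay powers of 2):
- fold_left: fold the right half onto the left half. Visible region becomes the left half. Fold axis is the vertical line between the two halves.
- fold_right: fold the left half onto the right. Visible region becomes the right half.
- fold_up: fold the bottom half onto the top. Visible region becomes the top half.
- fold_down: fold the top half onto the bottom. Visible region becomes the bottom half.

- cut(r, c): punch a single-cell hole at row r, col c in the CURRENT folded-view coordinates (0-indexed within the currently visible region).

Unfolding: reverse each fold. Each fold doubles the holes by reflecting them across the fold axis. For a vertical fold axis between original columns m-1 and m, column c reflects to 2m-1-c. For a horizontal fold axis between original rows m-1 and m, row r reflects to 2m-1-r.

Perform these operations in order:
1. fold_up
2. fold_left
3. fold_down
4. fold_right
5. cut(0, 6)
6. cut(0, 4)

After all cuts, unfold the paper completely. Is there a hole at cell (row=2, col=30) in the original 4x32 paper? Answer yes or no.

Answer: yes

Derivation:
Op 1 fold_up: fold axis h@2; visible region now rows[0,2) x cols[0,32) = 2x32
Op 2 fold_left: fold axis v@16; visible region now rows[0,2) x cols[0,16) = 2x16
Op 3 fold_down: fold axis h@1; visible region now rows[1,2) x cols[0,16) = 1x16
Op 4 fold_right: fold axis v@8; visible region now rows[1,2) x cols[8,16) = 1x8
Op 5 cut(0, 6): punch at orig (1,14); cuts so far [(1, 14)]; region rows[1,2) x cols[8,16) = 1x8
Op 6 cut(0, 4): punch at orig (1,12); cuts so far [(1, 12), (1, 14)]; region rows[1,2) x cols[8,16) = 1x8
Unfold 1 (reflect across v@8): 4 holes -> [(1, 1), (1, 3), (1, 12), (1, 14)]
Unfold 2 (reflect across h@1): 8 holes -> [(0, 1), (0, 3), (0, 12), (0, 14), (1, 1), (1, 3), (1, 12), (1, 14)]
Unfold 3 (reflect across v@16): 16 holes -> [(0, 1), (0, 3), (0, 12), (0, 14), (0, 17), (0, 19), (0, 28), (0, 30), (1, 1), (1, 3), (1, 12), (1, 14), (1, 17), (1, 19), (1, 28), (1, 30)]
Unfold 4 (reflect across h@2): 32 holes -> [(0, 1), (0, 3), (0, 12), (0, 14), (0, 17), (0, 19), (0, 28), (0, 30), (1, 1), (1, 3), (1, 12), (1, 14), (1, 17), (1, 19), (1, 28), (1, 30), (2, 1), (2, 3), (2, 12), (2, 14), (2, 17), (2, 19), (2, 28), (2, 30), (3, 1), (3, 3), (3, 12), (3, 14), (3, 17), (3, 19), (3, 28), (3, 30)]
Holes: [(0, 1), (0, 3), (0, 12), (0, 14), (0, 17), (0, 19), (0, 28), (0, 30), (1, 1), (1, 3), (1, 12), (1, 14), (1, 17), (1, 19), (1, 28), (1, 30), (2, 1), (2, 3), (2, 12), (2, 14), (2, 17), (2, 19), (2, 28), (2, 30), (3, 1), (3, 3), (3, 12), (3, 14), (3, 17), (3, 19), (3, 28), (3, 30)]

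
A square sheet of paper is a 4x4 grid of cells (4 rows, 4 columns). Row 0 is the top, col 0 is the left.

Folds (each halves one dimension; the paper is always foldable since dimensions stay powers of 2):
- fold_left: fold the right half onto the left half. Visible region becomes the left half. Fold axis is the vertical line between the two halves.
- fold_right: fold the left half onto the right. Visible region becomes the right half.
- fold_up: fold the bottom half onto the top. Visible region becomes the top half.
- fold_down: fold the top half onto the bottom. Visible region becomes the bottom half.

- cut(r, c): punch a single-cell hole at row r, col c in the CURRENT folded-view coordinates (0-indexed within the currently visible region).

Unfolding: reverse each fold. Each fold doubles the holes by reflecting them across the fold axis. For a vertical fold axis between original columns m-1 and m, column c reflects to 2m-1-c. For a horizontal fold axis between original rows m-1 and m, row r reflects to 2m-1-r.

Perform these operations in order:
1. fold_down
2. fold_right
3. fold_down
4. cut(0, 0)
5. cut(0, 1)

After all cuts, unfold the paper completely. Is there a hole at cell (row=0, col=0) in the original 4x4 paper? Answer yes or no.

Answer: yes

Derivation:
Op 1 fold_down: fold axis h@2; visible region now rows[2,4) x cols[0,4) = 2x4
Op 2 fold_right: fold axis v@2; visible region now rows[2,4) x cols[2,4) = 2x2
Op 3 fold_down: fold axis h@3; visible region now rows[3,4) x cols[2,4) = 1x2
Op 4 cut(0, 0): punch at orig (3,2); cuts so far [(3, 2)]; region rows[3,4) x cols[2,4) = 1x2
Op 5 cut(0, 1): punch at orig (3,3); cuts so far [(3, 2), (3, 3)]; region rows[3,4) x cols[2,4) = 1x2
Unfold 1 (reflect across h@3): 4 holes -> [(2, 2), (2, 3), (3, 2), (3, 3)]
Unfold 2 (reflect across v@2): 8 holes -> [(2, 0), (2, 1), (2, 2), (2, 3), (3, 0), (3, 1), (3, 2), (3, 3)]
Unfold 3 (reflect across h@2): 16 holes -> [(0, 0), (0, 1), (0, 2), (0, 3), (1, 0), (1, 1), (1, 2), (1, 3), (2, 0), (2, 1), (2, 2), (2, 3), (3, 0), (3, 1), (3, 2), (3, 3)]
Holes: [(0, 0), (0, 1), (0, 2), (0, 3), (1, 0), (1, 1), (1, 2), (1, 3), (2, 0), (2, 1), (2, 2), (2, 3), (3, 0), (3, 1), (3, 2), (3, 3)]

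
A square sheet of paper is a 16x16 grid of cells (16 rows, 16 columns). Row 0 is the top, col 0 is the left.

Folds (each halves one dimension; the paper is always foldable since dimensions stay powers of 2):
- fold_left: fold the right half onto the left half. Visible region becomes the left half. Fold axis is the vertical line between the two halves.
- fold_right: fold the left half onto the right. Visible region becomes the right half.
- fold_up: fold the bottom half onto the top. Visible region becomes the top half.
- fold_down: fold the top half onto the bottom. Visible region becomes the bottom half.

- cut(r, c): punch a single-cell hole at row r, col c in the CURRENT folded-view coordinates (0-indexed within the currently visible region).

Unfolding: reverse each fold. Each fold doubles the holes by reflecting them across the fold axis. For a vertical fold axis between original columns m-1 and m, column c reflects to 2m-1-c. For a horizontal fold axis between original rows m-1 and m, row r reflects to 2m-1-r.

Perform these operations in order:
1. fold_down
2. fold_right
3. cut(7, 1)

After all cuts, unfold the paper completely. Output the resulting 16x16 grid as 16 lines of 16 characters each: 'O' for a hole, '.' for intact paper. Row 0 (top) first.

Op 1 fold_down: fold axis h@8; visible region now rows[8,16) x cols[0,16) = 8x16
Op 2 fold_right: fold axis v@8; visible region now rows[8,16) x cols[8,16) = 8x8
Op 3 cut(7, 1): punch at orig (15,9); cuts so far [(15, 9)]; region rows[8,16) x cols[8,16) = 8x8
Unfold 1 (reflect across v@8): 2 holes -> [(15, 6), (15, 9)]
Unfold 2 (reflect across h@8): 4 holes -> [(0, 6), (0, 9), (15, 6), (15, 9)]

Answer: ......O..O......
................
................
................
................
................
................
................
................
................
................
................
................
................
................
......O..O......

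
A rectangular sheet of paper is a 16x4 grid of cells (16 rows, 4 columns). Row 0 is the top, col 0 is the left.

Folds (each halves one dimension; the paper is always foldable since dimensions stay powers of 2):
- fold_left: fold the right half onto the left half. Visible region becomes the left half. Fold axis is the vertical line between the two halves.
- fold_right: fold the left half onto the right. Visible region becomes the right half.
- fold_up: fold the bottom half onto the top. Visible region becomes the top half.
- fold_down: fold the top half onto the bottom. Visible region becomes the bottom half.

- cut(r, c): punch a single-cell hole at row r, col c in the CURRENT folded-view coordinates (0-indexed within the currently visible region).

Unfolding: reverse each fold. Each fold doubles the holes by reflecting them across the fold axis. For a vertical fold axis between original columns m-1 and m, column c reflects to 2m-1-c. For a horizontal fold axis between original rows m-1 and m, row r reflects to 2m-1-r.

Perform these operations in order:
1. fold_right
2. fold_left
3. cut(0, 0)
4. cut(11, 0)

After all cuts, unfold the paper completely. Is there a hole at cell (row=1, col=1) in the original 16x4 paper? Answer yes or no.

Answer: no

Derivation:
Op 1 fold_right: fold axis v@2; visible region now rows[0,16) x cols[2,4) = 16x2
Op 2 fold_left: fold axis v@3; visible region now rows[0,16) x cols[2,3) = 16x1
Op 3 cut(0, 0): punch at orig (0,2); cuts so far [(0, 2)]; region rows[0,16) x cols[2,3) = 16x1
Op 4 cut(11, 0): punch at orig (11,2); cuts so far [(0, 2), (11, 2)]; region rows[0,16) x cols[2,3) = 16x1
Unfold 1 (reflect across v@3): 4 holes -> [(0, 2), (0, 3), (11, 2), (11, 3)]
Unfold 2 (reflect across v@2): 8 holes -> [(0, 0), (0, 1), (0, 2), (0, 3), (11, 0), (11, 1), (11, 2), (11, 3)]
Holes: [(0, 0), (0, 1), (0, 2), (0, 3), (11, 0), (11, 1), (11, 2), (11, 3)]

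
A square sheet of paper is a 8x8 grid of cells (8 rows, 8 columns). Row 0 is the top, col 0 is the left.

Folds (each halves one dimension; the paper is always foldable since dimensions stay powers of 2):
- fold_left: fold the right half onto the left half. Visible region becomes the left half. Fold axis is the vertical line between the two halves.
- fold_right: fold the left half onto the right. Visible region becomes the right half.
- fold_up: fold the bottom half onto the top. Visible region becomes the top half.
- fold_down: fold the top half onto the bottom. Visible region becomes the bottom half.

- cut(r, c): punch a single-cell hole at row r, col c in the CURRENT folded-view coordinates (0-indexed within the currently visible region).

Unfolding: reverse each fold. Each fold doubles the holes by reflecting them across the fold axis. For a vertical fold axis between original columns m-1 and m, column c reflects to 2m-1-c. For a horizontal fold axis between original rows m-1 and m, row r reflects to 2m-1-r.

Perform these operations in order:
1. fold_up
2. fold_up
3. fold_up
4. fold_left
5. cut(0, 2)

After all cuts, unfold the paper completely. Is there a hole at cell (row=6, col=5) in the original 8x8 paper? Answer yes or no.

Op 1 fold_up: fold axis h@4; visible region now rows[0,4) x cols[0,8) = 4x8
Op 2 fold_up: fold axis h@2; visible region now rows[0,2) x cols[0,8) = 2x8
Op 3 fold_up: fold axis h@1; visible region now rows[0,1) x cols[0,8) = 1x8
Op 4 fold_left: fold axis v@4; visible region now rows[0,1) x cols[0,4) = 1x4
Op 5 cut(0, 2): punch at orig (0,2); cuts so far [(0, 2)]; region rows[0,1) x cols[0,4) = 1x4
Unfold 1 (reflect across v@4): 2 holes -> [(0, 2), (0, 5)]
Unfold 2 (reflect across h@1): 4 holes -> [(0, 2), (0, 5), (1, 2), (1, 5)]
Unfold 3 (reflect across h@2): 8 holes -> [(0, 2), (0, 5), (1, 2), (1, 5), (2, 2), (2, 5), (3, 2), (3, 5)]
Unfold 4 (reflect across h@4): 16 holes -> [(0, 2), (0, 5), (1, 2), (1, 5), (2, 2), (2, 5), (3, 2), (3, 5), (4, 2), (4, 5), (5, 2), (5, 5), (6, 2), (6, 5), (7, 2), (7, 5)]
Holes: [(0, 2), (0, 5), (1, 2), (1, 5), (2, 2), (2, 5), (3, 2), (3, 5), (4, 2), (4, 5), (5, 2), (5, 5), (6, 2), (6, 5), (7, 2), (7, 5)]

Answer: yes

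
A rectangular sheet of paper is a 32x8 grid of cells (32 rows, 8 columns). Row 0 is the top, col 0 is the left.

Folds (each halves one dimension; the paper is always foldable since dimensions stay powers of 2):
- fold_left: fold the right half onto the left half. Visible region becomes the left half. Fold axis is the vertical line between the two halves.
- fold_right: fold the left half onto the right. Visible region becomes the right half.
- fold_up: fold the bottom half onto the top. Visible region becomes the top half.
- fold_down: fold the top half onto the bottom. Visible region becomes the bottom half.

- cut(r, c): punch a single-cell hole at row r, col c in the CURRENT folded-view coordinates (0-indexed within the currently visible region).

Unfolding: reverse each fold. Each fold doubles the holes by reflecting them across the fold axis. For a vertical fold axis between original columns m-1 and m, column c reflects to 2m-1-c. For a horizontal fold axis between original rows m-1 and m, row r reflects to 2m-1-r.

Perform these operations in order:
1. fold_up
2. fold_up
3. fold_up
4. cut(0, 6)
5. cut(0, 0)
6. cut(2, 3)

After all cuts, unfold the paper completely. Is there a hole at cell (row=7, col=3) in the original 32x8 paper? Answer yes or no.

Answer: no

Derivation:
Op 1 fold_up: fold axis h@16; visible region now rows[0,16) x cols[0,8) = 16x8
Op 2 fold_up: fold axis h@8; visible region now rows[0,8) x cols[0,8) = 8x8
Op 3 fold_up: fold axis h@4; visible region now rows[0,4) x cols[0,8) = 4x8
Op 4 cut(0, 6): punch at orig (0,6); cuts so far [(0, 6)]; region rows[0,4) x cols[0,8) = 4x8
Op 5 cut(0, 0): punch at orig (0,0); cuts so far [(0, 0), (0, 6)]; region rows[0,4) x cols[0,8) = 4x8
Op 6 cut(2, 3): punch at orig (2,3); cuts so far [(0, 0), (0, 6), (2, 3)]; region rows[0,4) x cols[0,8) = 4x8
Unfold 1 (reflect across h@4): 6 holes -> [(0, 0), (0, 6), (2, 3), (5, 3), (7, 0), (7, 6)]
Unfold 2 (reflect across h@8): 12 holes -> [(0, 0), (0, 6), (2, 3), (5, 3), (7, 0), (7, 6), (8, 0), (8, 6), (10, 3), (13, 3), (15, 0), (15, 6)]
Unfold 3 (reflect across h@16): 24 holes -> [(0, 0), (0, 6), (2, 3), (5, 3), (7, 0), (7, 6), (8, 0), (8, 6), (10, 3), (13, 3), (15, 0), (15, 6), (16, 0), (16, 6), (18, 3), (21, 3), (23, 0), (23, 6), (24, 0), (24, 6), (26, 3), (29, 3), (31, 0), (31, 6)]
Holes: [(0, 0), (0, 6), (2, 3), (5, 3), (7, 0), (7, 6), (8, 0), (8, 6), (10, 3), (13, 3), (15, 0), (15, 6), (16, 0), (16, 6), (18, 3), (21, 3), (23, 0), (23, 6), (24, 0), (24, 6), (26, 3), (29, 3), (31, 0), (31, 6)]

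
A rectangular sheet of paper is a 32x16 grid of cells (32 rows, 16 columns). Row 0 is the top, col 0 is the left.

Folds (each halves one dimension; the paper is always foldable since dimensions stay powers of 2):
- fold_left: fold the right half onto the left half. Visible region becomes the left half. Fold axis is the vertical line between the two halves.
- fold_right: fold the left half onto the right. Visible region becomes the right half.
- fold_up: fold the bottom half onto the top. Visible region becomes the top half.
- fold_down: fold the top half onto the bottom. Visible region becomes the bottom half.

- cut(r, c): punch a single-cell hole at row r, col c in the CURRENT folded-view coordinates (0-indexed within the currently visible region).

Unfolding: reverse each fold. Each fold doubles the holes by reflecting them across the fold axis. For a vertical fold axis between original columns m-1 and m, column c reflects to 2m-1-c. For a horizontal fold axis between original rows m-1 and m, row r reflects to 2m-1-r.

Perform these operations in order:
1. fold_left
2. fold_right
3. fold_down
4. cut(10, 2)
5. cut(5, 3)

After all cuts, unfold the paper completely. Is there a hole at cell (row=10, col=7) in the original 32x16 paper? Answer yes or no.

Answer: yes

Derivation:
Op 1 fold_left: fold axis v@8; visible region now rows[0,32) x cols[0,8) = 32x8
Op 2 fold_right: fold axis v@4; visible region now rows[0,32) x cols[4,8) = 32x4
Op 3 fold_down: fold axis h@16; visible region now rows[16,32) x cols[4,8) = 16x4
Op 4 cut(10, 2): punch at orig (26,6); cuts so far [(26, 6)]; region rows[16,32) x cols[4,8) = 16x4
Op 5 cut(5, 3): punch at orig (21,7); cuts so far [(21, 7), (26, 6)]; region rows[16,32) x cols[4,8) = 16x4
Unfold 1 (reflect across h@16): 4 holes -> [(5, 6), (10, 7), (21, 7), (26, 6)]
Unfold 2 (reflect across v@4): 8 holes -> [(5, 1), (5, 6), (10, 0), (10, 7), (21, 0), (21, 7), (26, 1), (26, 6)]
Unfold 3 (reflect across v@8): 16 holes -> [(5, 1), (5, 6), (5, 9), (5, 14), (10, 0), (10, 7), (10, 8), (10, 15), (21, 0), (21, 7), (21, 8), (21, 15), (26, 1), (26, 6), (26, 9), (26, 14)]
Holes: [(5, 1), (5, 6), (5, 9), (5, 14), (10, 0), (10, 7), (10, 8), (10, 15), (21, 0), (21, 7), (21, 8), (21, 15), (26, 1), (26, 6), (26, 9), (26, 14)]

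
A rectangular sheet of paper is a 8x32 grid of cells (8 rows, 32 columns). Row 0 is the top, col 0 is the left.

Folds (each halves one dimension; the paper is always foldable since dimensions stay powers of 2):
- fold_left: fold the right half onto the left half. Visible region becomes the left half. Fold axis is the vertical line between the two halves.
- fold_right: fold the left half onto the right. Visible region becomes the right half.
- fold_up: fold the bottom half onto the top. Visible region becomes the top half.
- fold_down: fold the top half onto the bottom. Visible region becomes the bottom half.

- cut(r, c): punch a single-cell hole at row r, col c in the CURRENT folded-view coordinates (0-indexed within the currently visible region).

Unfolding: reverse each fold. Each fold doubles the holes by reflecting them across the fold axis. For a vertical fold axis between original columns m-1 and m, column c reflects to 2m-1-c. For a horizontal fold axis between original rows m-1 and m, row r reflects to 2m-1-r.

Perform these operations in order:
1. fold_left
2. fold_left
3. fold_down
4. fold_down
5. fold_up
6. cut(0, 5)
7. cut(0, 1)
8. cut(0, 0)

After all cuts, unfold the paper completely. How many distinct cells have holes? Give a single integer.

Op 1 fold_left: fold axis v@16; visible region now rows[0,8) x cols[0,16) = 8x16
Op 2 fold_left: fold axis v@8; visible region now rows[0,8) x cols[0,8) = 8x8
Op 3 fold_down: fold axis h@4; visible region now rows[4,8) x cols[0,8) = 4x8
Op 4 fold_down: fold axis h@6; visible region now rows[6,8) x cols[0,8) = 2x8
Op 5 fold_up: fold axis h@7; visible region now rows[6,7) x cols[0,8) = 1x8
Op 6 cut(0, 5): punch at orig (6,5); cuts so far [(6, 5)]; region rows[6,7) x cols[0,8) = 1x8
Op 7 cut(0, 1): punch at orig (6,1); cuts so far [(6, 1), (6, 5)]; region rows[6,7) x cols[0,8) = 1x8
Op 8 cut(0, 0): punch at orig (6,0); cuts so far [(6, 0), (6, 1), (6, 5)]; region rows[6,7) x cols[0,8) = 1x8
Unfold 1 (reflect across h@7): 6 holes -> [(6, 0), (6, 1), (6, 5), (7, 0), (7, 1), (7, 5)]
Unfold 2 (reflect across h@6): 12 holes -> [(4, 0), (4, 1), (4, 5), (5, 0), (5, 1), (5, 5), (6, 0), (6, 1), (6, 5), (7, 0), (7, 1), (7, 5)]
Unfold 3 (reflect across h@4): 24 holes -> [(0, 0), (0, 1), (0, 5), (1, 0), (1, 1), (1, 5), (2, 0), (2, 1), (2, 5), (3, 0), (3, 1), (3, 5), (4, 0), (4, 1), (4, 5), (5, 0), (5, 1), (5, 5), (6, 0), (6, 1), (6, 5), (7, 0), (7, 1), (7, 5)]
Unfold 4 (reflect across v@8): 48 holes -> [(0, 0), (0, 1), (0, 5), (0, 10), (0, 14), (0, 15), (1, 0), (1, 1), (1, 5), (1, 10), (1, 14), (1, 15), (2, 0), (2, 1), (2, 5), (2, 10), (2, 14), (2, 15), (3, 0), (3, 1), (3, 5), (3, 10), (3, 14), (3, 15), (4, 0), (4, 1), (4, 5), (4, 10), (4, 14), (4, 15), (5, 0), (5, 1), (5, 5), (5, 10), (5, 14), (5, 15), (6, 0), (6, 1), (6, 5), (6, 10), (6, 14), (6, 15), (7, 0), (7, 1), (7, 5), (7, 10), (7, 14), (7, 15)]
Unfold 5 (reflect across v@16): 96 holes -> [(0, 0), (0, 1), (0, 5), (0, 10), (0, 14), (0, 15), (0, 16), (0, 17), (0, 21), (0, 26), (0, 30), (0, 31), (1, 0), (1, 1), (1, 5), (1, 10), (1, 14), (1, 15), (1, 16), (1, 17), (1, 21), (1, 26), (1, 30), (1, 31), (2, 0), (2, 1), (2, 5), (2, 10), (2, 14), (2, 15), (2, 16), (2, 17), (2, 21), (2, 26), (2, 30), (2, 31), (3, 0), (3, 1), (3, 5), (3, 10), (3, 14), (3, 15), (3, 16), (3, 17), (3, 21), (3, 26), (3, 30), (3, 31), (4, 0), (4, 1), (4, 5), (4, 10), (4, 14), (4, 15), (4, 16), (4, 17), (4, 21), (4, 26), (4, 30), (4, 31), (5, 0), (5, 1), (5, 5), (5, 10), (5, 14), (5, 15), (5, 16), (5, 17), (5, 21), (5, 26), (5, 30), (5, 31), (6, 0), (6, 1), (6, 5), (6, 10), (6, 14), (6, 15), (6, 16), (6, 17), (6, 21), (6, 26), (6, 30), (6, 31), (7, 0), (7, 1), (7, 5), (7, 10), (7, 14), (7, 15), (7, 16), (7, 17), (7, 21), (7, 26), (7, 30), (7, 31)]

Answer: 96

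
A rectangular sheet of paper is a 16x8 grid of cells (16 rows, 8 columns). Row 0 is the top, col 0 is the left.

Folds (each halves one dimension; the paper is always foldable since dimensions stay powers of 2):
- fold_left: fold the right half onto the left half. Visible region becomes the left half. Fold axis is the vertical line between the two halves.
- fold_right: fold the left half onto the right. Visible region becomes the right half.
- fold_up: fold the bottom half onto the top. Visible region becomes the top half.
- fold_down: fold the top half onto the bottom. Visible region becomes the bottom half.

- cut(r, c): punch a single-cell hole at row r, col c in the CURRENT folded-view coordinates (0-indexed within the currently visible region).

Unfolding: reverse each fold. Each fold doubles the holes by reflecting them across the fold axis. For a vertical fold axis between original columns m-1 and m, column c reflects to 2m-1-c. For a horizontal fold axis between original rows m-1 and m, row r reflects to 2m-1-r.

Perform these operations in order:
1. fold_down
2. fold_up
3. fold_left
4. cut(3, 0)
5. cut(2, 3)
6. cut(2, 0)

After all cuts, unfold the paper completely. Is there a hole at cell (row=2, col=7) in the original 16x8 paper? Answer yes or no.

Answer: yes

Derivation:
Op 1 fold_down: fold axis h@8; visible region now rows[8,16) x cols[0,8) = 8x8
Op 2 fold_up: fold axis h@12; visible region now rows[8,12) x cols[0,8) = 4x8
Op 3 fold_left: fold axis v@4; visible region now rows[8,12) x cols[0,4) = 4x4
Op 4 cut(3, 0): punch at orig (11,0); cuts so far [(11, 0)]; region rows[8,12) x cols[0,4) = 4x4
Op 5 cut(2, 3): punch at orig (10,3); cuts so far [(10, 3), (11, 0)]; region rows[8,12) x cols[0,4) = 4x4
Op 6 cut(2, 0): punch at orig (10,0); cuts so far [(10, 0), (10, 3), (11, 0)]; region rows[8,12) x cols[0,4) = 4x4
Unfold 1 (reflect across v@4): 6 holes -> [(10, 0), (10, 3), (10, 4), (10, 7), (11, 0), (11, 7)]
Unfold 2 (reflect across h@12): 12 holes -> [(10, 0), (10, 3), (10, 4), (10, 7), (11, 0), (11, 7), (12, 0), (12, 7), (13, 0), (13, 3), (13, 4), (13, 7)]
Unfold 3 (reflect across h@8): 24 holes -> [(2, 0), (2, 3), (2, 4), (2, 7), (3, 0), (3, 7), (4, 0), (4, 7), (5, 0), (5, 3), (5, 4), (5, 7), (10, 0), (10, 3), (10, 4), (10, 7), (11, 0), (11, 7), (12, 0), (12, 7), (13, 0), (13, 3), (13, 4), (13, 7)]
Holes: [(2, 0), (2, 3), (2, 4), (2, 7), (3, 0), (3, 7), (4, 0), (4, 7), (5, 0), (5, 3), (5, 4), (5, 7), (10, 0), (10, 3), (10, 4), (10, 7), (11, 0), (11, 7), (12, 0), (12, 7), (13, 0), (13, 3), (13, 4), (13, 7)]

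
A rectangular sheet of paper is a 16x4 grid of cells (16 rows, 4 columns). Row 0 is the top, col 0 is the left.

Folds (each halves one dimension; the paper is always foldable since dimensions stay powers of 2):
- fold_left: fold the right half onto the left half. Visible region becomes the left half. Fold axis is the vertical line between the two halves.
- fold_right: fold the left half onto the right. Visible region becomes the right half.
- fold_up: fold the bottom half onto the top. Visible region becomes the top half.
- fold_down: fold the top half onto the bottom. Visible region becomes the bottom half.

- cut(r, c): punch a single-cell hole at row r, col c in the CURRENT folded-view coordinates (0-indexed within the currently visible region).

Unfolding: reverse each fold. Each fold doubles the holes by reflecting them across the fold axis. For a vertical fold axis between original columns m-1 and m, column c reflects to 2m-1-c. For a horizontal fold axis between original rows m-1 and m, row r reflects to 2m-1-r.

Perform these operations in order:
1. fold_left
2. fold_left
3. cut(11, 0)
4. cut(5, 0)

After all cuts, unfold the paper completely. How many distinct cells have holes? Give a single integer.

Op 1 fold_left: fold axis v@2; visible region now rows[0,16) x cols[0,2) = 16x2
Op 2 fold_left: fold axis v@1; visible region now rows[0,16) x cols[0,1) = 16x1
Op 3 cut(11, 0): punch at orig (11,0); cuts so far [(11, 0)]; region rows[0,16) x cols[0,1) = 16x1
Op 4 cut(5, 0): punch at orig (5,0); cuts so far [(5, 0), (11, 0)]; region rows[0,16) x cols[0,1) = 16x1
Unfold 1 (reflect across v@1): 4 holes -> [(5, 0), (5, 1), (11, 0), (11, 1)]
Unfold 2 (reflect across v@2): 8 holes -> [(5, 0), (5, 1), (5, 2), (5, 3), (11, 0), (11, 1), (11, 2), (11, 3)]

Answer: 8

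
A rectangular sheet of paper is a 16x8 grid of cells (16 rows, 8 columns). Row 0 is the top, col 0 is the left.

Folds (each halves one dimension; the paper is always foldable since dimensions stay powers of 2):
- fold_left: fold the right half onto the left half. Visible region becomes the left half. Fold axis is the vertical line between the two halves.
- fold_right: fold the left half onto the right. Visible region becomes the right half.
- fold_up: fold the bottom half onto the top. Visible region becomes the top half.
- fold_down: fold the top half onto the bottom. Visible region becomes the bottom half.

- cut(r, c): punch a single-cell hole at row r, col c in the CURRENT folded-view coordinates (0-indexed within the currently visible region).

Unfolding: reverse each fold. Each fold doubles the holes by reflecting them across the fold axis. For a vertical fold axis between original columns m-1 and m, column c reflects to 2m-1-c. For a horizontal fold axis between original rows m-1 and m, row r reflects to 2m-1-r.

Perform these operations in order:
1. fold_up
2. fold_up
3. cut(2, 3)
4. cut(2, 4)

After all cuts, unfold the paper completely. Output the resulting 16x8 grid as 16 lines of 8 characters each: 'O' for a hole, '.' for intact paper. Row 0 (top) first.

Op 1 fold_up: fold axis h@8; visible region now rows[0,8) x cols[0,8) = 8x8
Op 2 fold_up: fold axis h@4; visible region now rows[0,4) x cols[0,8) = 4x8
Op 3 cut(2, 3): punch at orig (2,3); cuts so far [(2, 3)]; region rows[0,4) x cols[0,8) = 4x8
Op 4 cut(2, 4): punch at orig (2,4); cuts so far [(2, 3), (2, 4)]; region rows[0,4) x cols[0,8) = 4x8
Unfold 1 (reflect across h@4): 4 holes -> [(2, 3), (2, 4), (5, 3), (5, 4)]
Unfold 2 (reflect across h@8): 8 holes -> [(2, 3), (2, 4), (5, 3), (5, 4), (10, 3), (10, 4), (13, 3), (13, 4)]

Answer: ........
........
...OO...
........
........
...OO...
........
........
........
........
...OO...
........
........
...OO...
........
........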